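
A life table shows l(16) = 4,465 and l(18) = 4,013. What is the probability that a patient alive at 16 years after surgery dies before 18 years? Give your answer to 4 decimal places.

P(die before 18 | alive at 16) = 1 − l(18)/l(16) = 1 − 4,013/4,465 = (452)/4,465 = 0.101232.

0.1012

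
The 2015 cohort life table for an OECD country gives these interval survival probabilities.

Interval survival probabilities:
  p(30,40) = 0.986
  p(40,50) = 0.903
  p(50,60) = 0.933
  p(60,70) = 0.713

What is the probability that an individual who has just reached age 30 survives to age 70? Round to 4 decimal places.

0.5923

Survival from 30 to 70 is the product of surviving each interval: 0.986 × 0.903 × 0.933 × 0.713.
= 0.592292.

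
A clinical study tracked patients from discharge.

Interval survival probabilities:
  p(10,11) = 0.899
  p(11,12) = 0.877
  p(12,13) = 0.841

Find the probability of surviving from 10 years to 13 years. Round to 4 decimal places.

Chaining the interval survival probabilities: 0.899 × 0.877 × 0.841.
= 0.663064.

0.6631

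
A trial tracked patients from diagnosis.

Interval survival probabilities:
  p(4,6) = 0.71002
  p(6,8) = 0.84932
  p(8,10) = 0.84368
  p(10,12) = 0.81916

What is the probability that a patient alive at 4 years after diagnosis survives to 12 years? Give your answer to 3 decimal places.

The overall survival probability is 0.71002 × 0.84932 × 0.84368 × 0.81916.
= 0.416762.

0.417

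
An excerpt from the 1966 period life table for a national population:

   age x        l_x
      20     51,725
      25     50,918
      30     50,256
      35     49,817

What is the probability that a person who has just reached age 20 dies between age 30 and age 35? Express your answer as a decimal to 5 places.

This is the probability of reaching 30 but not 35, conditional on being alive at 20: (l_30 − l_35) / l_20.
= (50,256 − 49,817) / 51,725 = 439 / 51,725 = 0.008487.

0.00849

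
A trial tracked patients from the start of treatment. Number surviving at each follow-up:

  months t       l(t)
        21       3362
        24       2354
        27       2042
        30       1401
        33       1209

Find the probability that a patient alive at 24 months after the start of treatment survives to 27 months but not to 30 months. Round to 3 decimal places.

This is the probability of reaching 27 but not 30, conditional on being alive at 24: (l(27) − l(30)) / l(24).
= (2042 − 1401) / 2354 = 641 / 2354 = 0.272302.

0.272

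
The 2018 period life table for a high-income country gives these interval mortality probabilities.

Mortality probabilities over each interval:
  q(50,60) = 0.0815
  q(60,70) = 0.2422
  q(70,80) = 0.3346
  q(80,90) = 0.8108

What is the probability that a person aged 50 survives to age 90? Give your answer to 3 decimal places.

The overall survival probability is (1 − 0.0815) × (1 − 0.2422) × (1 − 0.3346) × (1 − 0.8108).
= 0.9185 × 0.7578 × 0.6654 × 0.1892 = 0.087627.

0.088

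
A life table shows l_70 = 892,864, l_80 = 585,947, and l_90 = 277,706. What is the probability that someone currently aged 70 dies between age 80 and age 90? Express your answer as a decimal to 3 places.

0.345

We want 10|10q70 = (l_80 − l_90)/l_70.
This is the probability of reaching 80 but not 90, conditional on being alive at 70: (l_80 − l_90) / l_70.
= (585,947 − 277,706) / 892,864 = 308,241 / 892,864 = 0.345227.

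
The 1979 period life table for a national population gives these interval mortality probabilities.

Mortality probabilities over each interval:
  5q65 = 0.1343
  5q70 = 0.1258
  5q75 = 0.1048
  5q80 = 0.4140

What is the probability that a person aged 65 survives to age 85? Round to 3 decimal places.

The overall survival probability is (1 − 0.1343) × (1 − 0.1258) × (1 − 0.1048) × (1 − 0.4140).
= 0.8657 × 0.8742 × 0.8952 × 0.5860 = 0.397005.

0.397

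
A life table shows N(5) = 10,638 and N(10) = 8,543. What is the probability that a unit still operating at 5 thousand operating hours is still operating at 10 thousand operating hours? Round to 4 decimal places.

The conditional survival probability is N(10)/N(5) = 8,543/10,638 = 0.803064.

0.8031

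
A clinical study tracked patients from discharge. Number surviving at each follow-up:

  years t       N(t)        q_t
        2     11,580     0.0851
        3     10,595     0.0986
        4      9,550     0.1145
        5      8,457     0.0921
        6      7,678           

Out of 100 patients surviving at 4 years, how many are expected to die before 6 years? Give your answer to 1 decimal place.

19.6

The relevant probability is 1 − 7,678/9,550 = 0.196021.
Expected number = 100 × 0.196021 = 19.6.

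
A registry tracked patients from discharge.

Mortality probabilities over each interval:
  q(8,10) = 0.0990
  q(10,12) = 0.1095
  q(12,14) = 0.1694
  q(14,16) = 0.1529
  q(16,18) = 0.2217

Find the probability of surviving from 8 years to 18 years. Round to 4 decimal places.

0.4394

The overall survival probability is (1 − 0.0990) × (1 − 0.1095) × (1 − 0.1694) × (1 − 0.1529) × (1 − 0.2217).
= 0.9010 × 0.8905 × 0.8306 × 0.8471 × 0.7783 = 0.439372.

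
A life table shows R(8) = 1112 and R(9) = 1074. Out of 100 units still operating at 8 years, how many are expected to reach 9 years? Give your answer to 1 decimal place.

The relevant probability is 1074/1112 = 0.965827.
Expected number = 100 × 0.965827 = 96.6.

96.6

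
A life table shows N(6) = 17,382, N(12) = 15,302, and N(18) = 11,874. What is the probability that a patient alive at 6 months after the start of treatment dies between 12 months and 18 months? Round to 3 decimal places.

This is the probability of reaching 12 but not 18, conditional on being alive at 6: (N(12) − N(18)) / N(6).
= (15,302 − 11,874) / 17,382 = 3,428 / 17,382 = 0.197216.

0.197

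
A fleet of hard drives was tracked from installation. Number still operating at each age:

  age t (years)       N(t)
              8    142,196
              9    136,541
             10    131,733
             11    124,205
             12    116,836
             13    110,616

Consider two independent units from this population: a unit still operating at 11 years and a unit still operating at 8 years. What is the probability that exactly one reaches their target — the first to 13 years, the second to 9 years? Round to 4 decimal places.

p₁ = N(13)/N(11) = 110,616/124,205 = 0.890592; p₂ = N(9)/N(8) = 136,541/142,196 = 0.960231.
P(exactly one) = p₁(1−p₂) + (1−p₁)p₂ = 0.035418 + 0.105057 = 0.140475.

0.1405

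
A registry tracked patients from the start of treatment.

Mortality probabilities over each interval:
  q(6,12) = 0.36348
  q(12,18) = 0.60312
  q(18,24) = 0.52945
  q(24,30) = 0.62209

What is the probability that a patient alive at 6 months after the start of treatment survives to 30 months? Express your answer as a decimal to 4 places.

Survival from 6 to 30 is the product of surviving each interval: (1 − 0.36348) × (1 − 0.60312) × (1 − 0.52945) × (1 − 0.62209).
= 0.63652 × 0.39688 × 0.47055 × 0.37791 = 0.044923.

0.0449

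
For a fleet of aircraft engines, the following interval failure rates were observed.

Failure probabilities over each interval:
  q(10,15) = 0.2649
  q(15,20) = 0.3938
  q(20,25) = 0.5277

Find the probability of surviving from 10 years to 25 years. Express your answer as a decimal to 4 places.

P(survive 10→25) = (1 − 0.2649) × (1 − 0.3938) × (1 − 0.5277).
= 0.7351 × 0.6062 × 0.4723 = 0.210465.

0.2105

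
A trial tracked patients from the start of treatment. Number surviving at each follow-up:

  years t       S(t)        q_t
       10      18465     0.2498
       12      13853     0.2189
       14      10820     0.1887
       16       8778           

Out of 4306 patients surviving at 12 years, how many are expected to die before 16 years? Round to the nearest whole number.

The relevant probability is 1 − 8778/13853 = 0.366347.
Expected number = 4306 × 0.366347 = 1577.

1577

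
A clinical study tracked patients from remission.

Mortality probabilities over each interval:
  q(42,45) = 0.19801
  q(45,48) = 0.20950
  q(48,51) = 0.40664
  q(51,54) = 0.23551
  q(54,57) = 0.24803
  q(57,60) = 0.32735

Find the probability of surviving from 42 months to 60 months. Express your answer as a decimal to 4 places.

The overall survival probability is (1 − 0.19801) × (1 − 0.20950) × (1 − 0.40664) × (1 − 0.23551) × (1 − 0.24803) × (1 − 0.32735).
= 0.80199 × 0.79050 × 0.59336 × 0.76449 × 0.75197 × 0.67265 = 0.145462.

0.1455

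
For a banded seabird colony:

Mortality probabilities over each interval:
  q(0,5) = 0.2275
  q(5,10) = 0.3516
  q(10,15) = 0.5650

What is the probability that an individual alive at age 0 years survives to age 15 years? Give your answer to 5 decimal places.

P(survive 0→15) = (1 − 0.2275) × (1 − 0.3516) × (1 − 0.5650).
= 0.7725 × 0.6484 × 0.4350 = 0.217887.

0.21789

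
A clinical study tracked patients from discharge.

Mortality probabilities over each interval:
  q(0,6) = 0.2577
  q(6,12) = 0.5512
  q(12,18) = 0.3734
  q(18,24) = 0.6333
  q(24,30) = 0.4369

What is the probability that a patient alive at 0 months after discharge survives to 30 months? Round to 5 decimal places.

0.04310

Chaining the interval survival probabilities: (1 − 0.2577) × (1 − 0.5512) × (1 − 0.3734) × (1 − 0.6333) × (1 − 0.4369).
= 0.7423 × 0.4488 × 0.6266 × 0.3667 × 0.5631 = 0.043104.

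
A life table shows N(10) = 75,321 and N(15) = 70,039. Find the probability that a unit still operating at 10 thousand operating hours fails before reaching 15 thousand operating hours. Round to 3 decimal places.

0.070

P(fail before 15 | operational at 10) = 1 − N(15)/N(10) = 1 − 70,039/75,321 = (5,282)/75,321 = 0.070127.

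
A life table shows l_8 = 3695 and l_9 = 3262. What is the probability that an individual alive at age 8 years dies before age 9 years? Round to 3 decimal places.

P(die before 9 | alive at 8) = 1 − l_9/l_8 = 1 − 3262/3695 = (433)/3695 = 0.117185.

0.117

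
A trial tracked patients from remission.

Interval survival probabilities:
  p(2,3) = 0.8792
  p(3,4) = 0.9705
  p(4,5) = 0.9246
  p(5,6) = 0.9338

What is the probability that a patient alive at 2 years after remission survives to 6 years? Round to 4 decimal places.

0.7367

Survival from 2 to 6 is the product of surviving each interval: 0.8792 × 0.9705 × 0.9246 × 0.9338.
= 0.736701.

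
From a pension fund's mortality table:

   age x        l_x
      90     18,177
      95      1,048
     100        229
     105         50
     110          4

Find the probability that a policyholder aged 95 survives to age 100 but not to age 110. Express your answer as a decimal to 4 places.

0.2147

We want 5|10q95 = (l_100 − l_110)/l_95.
This is the probability of reaching 100 but not 110, conditional on being alive at 95: (l_100 − l_110) / l_95.
= (229 − 4) / 1,048 = 225 / 1,048 = 0.214695.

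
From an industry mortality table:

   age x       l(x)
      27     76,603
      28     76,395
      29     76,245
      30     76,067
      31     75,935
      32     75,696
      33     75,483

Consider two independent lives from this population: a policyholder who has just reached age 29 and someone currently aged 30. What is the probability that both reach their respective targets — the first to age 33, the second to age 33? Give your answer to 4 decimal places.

0.9824

p₁ = l(33)/l(29) = 75,483/76,245 = 0.990006; p₂ = l(33)/l(30) = 75,483/76,067 = 0.992323.
P(both) = p₁ × p₂ = 0.990006 × 0.992323 = 0.982406.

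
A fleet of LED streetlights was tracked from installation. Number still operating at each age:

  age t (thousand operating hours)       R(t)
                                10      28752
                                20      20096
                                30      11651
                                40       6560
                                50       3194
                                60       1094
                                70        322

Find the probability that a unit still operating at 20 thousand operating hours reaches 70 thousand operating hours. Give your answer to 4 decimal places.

The conditional survival probability is R(70)/R(20) = 322/20096 = 0.016023.

0.0160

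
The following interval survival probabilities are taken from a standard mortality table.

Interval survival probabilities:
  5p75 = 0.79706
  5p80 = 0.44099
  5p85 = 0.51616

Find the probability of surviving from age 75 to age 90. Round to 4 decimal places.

15p75 = 0.79706 × 0.44099 × 0.51616.
= 0.181428.

0.1814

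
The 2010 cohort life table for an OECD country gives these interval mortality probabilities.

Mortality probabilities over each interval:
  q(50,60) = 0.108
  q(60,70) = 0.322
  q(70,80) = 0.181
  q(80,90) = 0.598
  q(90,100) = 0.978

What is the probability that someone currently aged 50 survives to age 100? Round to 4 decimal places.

Survival from 50 to 100 is the product of surviving each interval: (1 − 0.108) × (1 − 0.322) × (1 − 0.181) × (1 − 0.598) × (1 − 0.978).
= 0.892 × 0.678 × 0.819 × 0.402 × 0.022 = 0.004381.

0.0044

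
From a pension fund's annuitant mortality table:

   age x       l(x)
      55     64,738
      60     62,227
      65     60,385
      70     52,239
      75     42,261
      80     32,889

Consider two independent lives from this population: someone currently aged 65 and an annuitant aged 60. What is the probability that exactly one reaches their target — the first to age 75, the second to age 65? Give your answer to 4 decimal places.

0.3120

p₁ = l(75)/l(65) = 42,261/60,385 = 0.699859; p₂ = l(65)/l(60) = 60,385/62,227 = 0.970399.
P(exactly one) = p₁(1−p₂) + (1−p₁)p₂ = 0.020717 + 0.291257 = 0.311973.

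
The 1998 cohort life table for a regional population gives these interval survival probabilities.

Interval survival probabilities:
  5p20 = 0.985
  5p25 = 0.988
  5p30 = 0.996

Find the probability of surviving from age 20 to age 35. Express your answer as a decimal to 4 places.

0.9693

15p20 = 0.985 × 0.988 × 0.996.
= 0.969287.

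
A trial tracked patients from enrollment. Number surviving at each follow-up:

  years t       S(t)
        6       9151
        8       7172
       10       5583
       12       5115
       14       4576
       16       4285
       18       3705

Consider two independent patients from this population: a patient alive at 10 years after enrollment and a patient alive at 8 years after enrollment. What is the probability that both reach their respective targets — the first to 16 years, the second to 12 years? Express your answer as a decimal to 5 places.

p₁ = S(16)/S(10) = 4285/5583 = 0.767509; p₂ = S(12)/S(8) = 5115/7172 = 0.713190.
P(both) = p₁ × p₂ = 0.767509 × 0.713190 = 0.547380.

0.54738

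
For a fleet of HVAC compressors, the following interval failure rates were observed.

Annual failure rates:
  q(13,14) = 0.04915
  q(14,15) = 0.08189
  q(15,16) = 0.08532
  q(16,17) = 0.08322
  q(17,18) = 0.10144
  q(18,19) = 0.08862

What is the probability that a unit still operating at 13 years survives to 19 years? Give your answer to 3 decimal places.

The overall survival probability is (1 − 0.04915) × (1 − 0.08189) × (1 − 0.08532) × (1 − 0.08322) × (1 − 0.10144) × (1 − 0.08862).
= 0.95085 × 0.91811 × 0.91468 × 0.91678 × 0.89856 × 0.91138 = 0.599498.

0.599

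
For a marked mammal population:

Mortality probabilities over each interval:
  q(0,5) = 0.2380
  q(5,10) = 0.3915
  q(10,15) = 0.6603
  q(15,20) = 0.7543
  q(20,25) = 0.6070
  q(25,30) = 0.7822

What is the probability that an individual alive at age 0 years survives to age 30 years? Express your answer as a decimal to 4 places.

P(survive 0→30) = (1 − 0.2380) × (1 − 0.3915) × (1 − 0.6603) × (1 − 0.7543) × (1 − 0.6070) × (1 − 0.7822).
= 0.7620 × 0.6085 × 0.3397 × 0.2457 × 0.3930 × 0.2178 = 0.003313.

0.0033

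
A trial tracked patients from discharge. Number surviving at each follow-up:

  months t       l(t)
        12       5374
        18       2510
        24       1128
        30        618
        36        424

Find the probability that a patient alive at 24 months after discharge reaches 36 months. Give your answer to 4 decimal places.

0.3759

The conditional survival probability is l(36)/l(24) = 424/1128 = 0.375887.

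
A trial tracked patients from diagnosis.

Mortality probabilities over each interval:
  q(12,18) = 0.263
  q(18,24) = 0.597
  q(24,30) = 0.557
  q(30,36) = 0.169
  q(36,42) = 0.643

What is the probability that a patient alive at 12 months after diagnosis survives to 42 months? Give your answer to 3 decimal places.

0.039

Survival from 12 to 42 is the product of surviving each interval: (1 − 0.263) × (1 − 0.597) × (1 − 0.557) × (1 − 0.169) × (1 − 0.643).
= 0.737 × 0.403 × 0.443 × 0.831 × 0.357 = 0.039034.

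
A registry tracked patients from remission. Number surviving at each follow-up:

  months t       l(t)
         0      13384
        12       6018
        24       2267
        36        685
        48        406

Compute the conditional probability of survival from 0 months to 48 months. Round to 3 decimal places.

The conditional survival probability is l(48)/l(0) = 406/13384 = 0.030335.

0.030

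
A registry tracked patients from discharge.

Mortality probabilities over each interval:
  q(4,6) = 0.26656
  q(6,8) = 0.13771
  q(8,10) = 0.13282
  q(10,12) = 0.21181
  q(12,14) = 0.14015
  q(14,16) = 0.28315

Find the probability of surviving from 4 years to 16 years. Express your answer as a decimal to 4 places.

P(survive 4→16) = (1 − 0.26656) × (1 − 0.13771) × (1 − 0.13282) × (1 − 0.21181) × (1 − 0.14015) × (1 − 0.28315).
= 0.73344 × 0.86229 × 0.86718 × 0.78819 × 0.85985 × 0.71685 = 0.266446.

0.2664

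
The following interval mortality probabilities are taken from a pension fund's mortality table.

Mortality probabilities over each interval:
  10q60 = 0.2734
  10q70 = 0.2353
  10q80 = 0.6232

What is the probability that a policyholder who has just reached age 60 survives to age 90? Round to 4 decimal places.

0.2094

Survival from 60 to 90 is the product of surviving each interval: (1 − 0.2734) × (1 − 0.2353) × (1 − 0.6232).
= 0.7266 × 0.7647 × 0.3768 = 0.209362.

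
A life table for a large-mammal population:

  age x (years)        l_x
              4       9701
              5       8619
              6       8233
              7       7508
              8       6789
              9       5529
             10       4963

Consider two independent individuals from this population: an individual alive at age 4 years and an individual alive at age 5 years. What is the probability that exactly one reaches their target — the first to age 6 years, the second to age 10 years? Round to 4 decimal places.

0.4471

p₁ = l_6/l_4 = 8233/9701 = 0.848675; p₂ = l_10/l_5 = 4963/8619 = 0.575821.
P(exactly one) = p₁(1−p₂) + (1−p₁)p₂ = 0.359990 + 0.087136 = 0.447126.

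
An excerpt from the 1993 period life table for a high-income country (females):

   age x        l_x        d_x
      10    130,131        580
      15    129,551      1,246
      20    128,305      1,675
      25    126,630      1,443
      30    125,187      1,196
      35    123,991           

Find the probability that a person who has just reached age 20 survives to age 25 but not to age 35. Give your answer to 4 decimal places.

0.0206

This is the probability of reaching 25 but not 35, conditional on being alive at 20: (l_25 − l_35) / l_20.
= (126,630 − 123,991) / 128,305 = 2,639 / 128,305 = 0.020568.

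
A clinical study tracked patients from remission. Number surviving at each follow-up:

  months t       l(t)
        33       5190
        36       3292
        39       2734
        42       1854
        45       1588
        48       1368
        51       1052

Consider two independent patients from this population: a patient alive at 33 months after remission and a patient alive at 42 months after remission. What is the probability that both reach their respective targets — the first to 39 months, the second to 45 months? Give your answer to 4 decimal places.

p₁ = l(39)/l(33) = 2734/5190 = 0.526782; p₂ = l(45)/l(42) = 1588/1854 = 0.856526.
P(both) = p₁ × p₂ = 0.526782 × 0.856526 = 0.451202.

0.4512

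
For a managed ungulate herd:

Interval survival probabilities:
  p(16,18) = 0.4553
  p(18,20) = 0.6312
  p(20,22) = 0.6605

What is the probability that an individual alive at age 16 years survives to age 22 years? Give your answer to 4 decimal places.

0.1898

P(survive 16→22) = 0.4553 × 0.6312 × 0.6605.
= 0.189818.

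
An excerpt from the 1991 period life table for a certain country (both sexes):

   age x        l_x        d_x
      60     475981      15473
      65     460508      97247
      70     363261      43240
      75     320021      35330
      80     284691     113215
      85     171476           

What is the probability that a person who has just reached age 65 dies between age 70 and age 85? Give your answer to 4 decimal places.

This is the probability of reaching 70 but not 85, conditional on being alive at 65: (l_70 − l_85) / l_65.
= (363261 − 171476) / 460508 = 191785 / 460508 = 0.416464.

0.4165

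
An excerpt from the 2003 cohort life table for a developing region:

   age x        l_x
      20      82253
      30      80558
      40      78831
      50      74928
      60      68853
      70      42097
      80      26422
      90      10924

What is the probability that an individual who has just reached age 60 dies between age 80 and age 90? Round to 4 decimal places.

We want 20|10q60 = (l_80 − l_90)/l_60.
This is the probability of reaching 80 but not 90, conditional on being alive at 60: (l_80 − l_90) / l_60.
= (26422 − 10924) / 68853 = 15498 / 68853 = 0.225088.

0.2251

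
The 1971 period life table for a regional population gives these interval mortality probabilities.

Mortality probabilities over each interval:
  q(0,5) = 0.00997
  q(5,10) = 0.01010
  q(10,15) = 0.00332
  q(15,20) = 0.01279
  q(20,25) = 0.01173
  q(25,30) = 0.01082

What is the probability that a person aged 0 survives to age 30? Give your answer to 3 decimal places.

The overall survival probability is (1 − 0.00997) × (1 − 0.01010) × (1 − 0.00332) × (1 − 0.01279) × (1 − 0.01173) × (1 − 0.01082).
= 0.99003 × 0.98990 × 0.99668 × 0.98721 × 0.98827 × 0.98918 = 0.942662.

0.943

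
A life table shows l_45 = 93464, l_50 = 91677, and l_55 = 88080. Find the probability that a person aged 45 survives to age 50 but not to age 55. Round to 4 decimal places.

We want 5|5q45 = (l_50 − l_55)/l_45.
This is the probability of reaching 50 but not 55, conditional on being alive at 45: (l_50 − l_55) / l_45.
= (91677 − 88080) / 93464 = 3597 / 93464 = 0.038485.

0.0385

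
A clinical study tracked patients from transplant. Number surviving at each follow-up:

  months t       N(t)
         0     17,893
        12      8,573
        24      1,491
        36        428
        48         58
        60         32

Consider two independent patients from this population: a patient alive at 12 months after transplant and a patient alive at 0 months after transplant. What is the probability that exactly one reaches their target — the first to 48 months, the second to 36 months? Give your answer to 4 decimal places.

0.0304

p₁ = N(48)/N(12) = 58/8,573 = 0.006765; p₂ = N(36)/N(0) = 428/17,893 = 0.023920.
P(exactly one) = p₁(1−p₂) + (1−p₁)p₂ = 0.006603 + 0.023758 = 0.030361.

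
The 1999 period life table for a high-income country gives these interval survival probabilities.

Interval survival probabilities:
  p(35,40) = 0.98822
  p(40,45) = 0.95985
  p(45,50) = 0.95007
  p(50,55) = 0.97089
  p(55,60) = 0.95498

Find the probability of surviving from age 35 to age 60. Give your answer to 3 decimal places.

0.836

P(survive 35→60) = 0.98822 × 0.95985 × 0.95007 × 0.97089 × 0.95498.
= 0.835559.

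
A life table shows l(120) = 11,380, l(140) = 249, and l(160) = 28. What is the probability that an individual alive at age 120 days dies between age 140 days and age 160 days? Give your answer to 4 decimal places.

This is the probability of reaching 140 but not 160, conditional on being alive at 120: (l(140) − l(160)) / l(120).
= (249 − 28) / 11,380 = 221 / 11,380 = 0.019420.

0.0194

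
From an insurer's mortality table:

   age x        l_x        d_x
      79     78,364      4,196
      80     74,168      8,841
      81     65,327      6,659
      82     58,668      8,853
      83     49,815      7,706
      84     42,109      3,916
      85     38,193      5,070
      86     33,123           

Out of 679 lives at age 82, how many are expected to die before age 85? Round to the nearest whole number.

The relevant probability is 1 − 38,193/58,668 = 0.348998.
Expected number = 679 × 0.348998 = 237.

237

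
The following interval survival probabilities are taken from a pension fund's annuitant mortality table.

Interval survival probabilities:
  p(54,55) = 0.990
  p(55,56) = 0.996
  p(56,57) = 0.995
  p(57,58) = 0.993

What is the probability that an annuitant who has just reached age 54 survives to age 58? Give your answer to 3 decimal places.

Chaining the interval survival probabilities: 0.990 × 0.996 × 0.995 × 0.993.
= 0.974242.

0.974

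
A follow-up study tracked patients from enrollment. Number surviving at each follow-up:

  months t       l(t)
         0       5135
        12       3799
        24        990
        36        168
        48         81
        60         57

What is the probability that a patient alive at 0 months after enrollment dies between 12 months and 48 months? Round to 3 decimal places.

0.724

This is the probability of reaching 12 but not 48, conditional on being alive at 0: (l(12) − l(48)) / l(0).
= (3799 − 81) / 5135 = 3718 / 5135 = 0.724051.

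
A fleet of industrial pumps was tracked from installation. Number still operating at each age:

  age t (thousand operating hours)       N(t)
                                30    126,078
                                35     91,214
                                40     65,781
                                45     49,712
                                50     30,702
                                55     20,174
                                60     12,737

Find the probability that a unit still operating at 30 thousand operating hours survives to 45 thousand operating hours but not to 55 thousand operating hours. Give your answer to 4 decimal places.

This is the probability of reaching 45 but not 55, conditional on being operational at 30: (N(45) − N(55)) / N(30).
= (49,712 − 20,174) / 126,078 = 29,538 / 126,078 = 0.234284.

0.2343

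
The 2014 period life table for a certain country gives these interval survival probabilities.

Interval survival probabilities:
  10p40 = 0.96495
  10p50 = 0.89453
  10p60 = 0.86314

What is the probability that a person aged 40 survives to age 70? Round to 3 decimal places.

30p40 = 0.96495 × 0.89453 × 0.86314.
= 0.745042.

0.745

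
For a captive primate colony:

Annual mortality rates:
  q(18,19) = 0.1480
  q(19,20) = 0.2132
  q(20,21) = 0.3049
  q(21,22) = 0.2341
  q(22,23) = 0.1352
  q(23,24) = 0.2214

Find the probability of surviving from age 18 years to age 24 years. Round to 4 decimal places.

P(survive 18→24) = (1 − 0.1480) × (1 − 0.2132) × (1 − 0.3049) × (1 − 0.2341) × (1 − 0.1352) × (1 − 0.2214).
= 0.8520 × 0.7868 × 0.6951 × 0.7659 × 0.8648 × 0.7786 = 0.240300.

0.2403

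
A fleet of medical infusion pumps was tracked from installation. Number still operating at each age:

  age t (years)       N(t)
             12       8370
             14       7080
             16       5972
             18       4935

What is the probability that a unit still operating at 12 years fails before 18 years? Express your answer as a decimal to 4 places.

P(fail before 18 | operational at 12) = 1 − N(18)/N(12) = 1 − 4935/8370 = (3435)/8370 = 0.410394.

0.4104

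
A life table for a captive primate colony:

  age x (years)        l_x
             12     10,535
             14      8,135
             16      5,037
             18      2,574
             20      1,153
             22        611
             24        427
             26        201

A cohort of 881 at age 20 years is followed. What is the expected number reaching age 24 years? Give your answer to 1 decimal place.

326.3

The relevant probability is 427/1,153 = 0.370338.
Expected number = 881 × 0.370338 = 326.3.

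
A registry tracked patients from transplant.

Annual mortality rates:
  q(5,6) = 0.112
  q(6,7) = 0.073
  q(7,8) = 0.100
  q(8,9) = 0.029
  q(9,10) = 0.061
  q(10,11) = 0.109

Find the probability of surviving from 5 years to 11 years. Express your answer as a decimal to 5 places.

0.60186

The overall survival probability is (1 − 0.112) × (1 − 0.073) × (1 − 0.100) × (1 − 0.029) × (1 − 0.061) × (1 − 0.109).
= 0.888 × 0.927 × 0.900 × 0.971 × 0.939 × 0.891 = 0.601863.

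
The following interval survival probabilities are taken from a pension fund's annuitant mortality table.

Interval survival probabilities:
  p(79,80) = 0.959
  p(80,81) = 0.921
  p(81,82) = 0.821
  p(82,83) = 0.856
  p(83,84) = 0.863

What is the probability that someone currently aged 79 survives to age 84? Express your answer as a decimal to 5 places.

0.53568

Chaining the interval survival probabilities: 0.959 × 0.921 × 0.821 × 0.856 × 0.863.
= 0.535681.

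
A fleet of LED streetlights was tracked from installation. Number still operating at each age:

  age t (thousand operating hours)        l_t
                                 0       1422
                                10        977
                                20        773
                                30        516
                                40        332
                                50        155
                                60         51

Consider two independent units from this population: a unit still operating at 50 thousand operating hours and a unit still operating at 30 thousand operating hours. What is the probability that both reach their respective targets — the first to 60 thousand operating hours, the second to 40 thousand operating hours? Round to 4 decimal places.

0.2117

p₁ = l_60/l_50 = 51/155 = 0.329032; p₂ = l_40/l_30 = 332/516 = 0.643411.
P(both) = p₁ × p₂ = 0.329032 × 0.643411 = 0.211703.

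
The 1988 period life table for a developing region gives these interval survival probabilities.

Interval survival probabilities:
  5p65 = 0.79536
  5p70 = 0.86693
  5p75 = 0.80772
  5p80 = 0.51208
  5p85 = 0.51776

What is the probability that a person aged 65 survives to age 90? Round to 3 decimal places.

0.148

25p65 = 0.79536 × 0.86693 × 0.80772 × 0.51208 × 0.51776.
= 0.147664.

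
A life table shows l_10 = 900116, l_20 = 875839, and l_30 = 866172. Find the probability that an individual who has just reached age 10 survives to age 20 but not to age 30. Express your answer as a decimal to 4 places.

We want 10|10q10 = (l_20 − l_30)/l_10.
This is the probability of reaching 20 but not 30, conditional on being alive at 10: (l_20 − l_30) / l_10.
= (875839 − 866172) / 900116 = 9667 / 900116 = 0.010740.

0.0107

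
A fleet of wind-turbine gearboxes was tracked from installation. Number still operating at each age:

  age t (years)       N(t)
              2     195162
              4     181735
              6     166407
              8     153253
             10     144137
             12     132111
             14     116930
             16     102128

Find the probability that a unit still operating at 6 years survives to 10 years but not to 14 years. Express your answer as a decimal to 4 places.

This is the probability of reaching 10 but not 14, conditional on being operational at 6: (N(10) − N(14)) / N(6).
= (144137 − 116930) / 166407 = 27207 / 166407 = 0.163497.

0.1635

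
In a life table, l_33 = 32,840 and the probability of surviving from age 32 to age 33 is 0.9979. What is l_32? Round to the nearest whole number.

32909

l_32 = l_33 / p = 32,840 / 0.9979 = 32909.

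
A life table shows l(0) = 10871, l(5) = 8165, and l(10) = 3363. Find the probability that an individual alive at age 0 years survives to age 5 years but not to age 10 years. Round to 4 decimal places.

0.4417

This is the probability of reaching 5 but not 10, conditional on being alive at 0: (l(5) − l(10)) / l(0).
= (8165 − 3363) / 10871 = 4802 / 10871 = 0.441726.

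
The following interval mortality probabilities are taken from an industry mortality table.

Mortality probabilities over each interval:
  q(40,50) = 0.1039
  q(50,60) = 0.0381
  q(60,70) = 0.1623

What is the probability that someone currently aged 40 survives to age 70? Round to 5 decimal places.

0.72206

Chaining the interval survival probabilities: (1 − 0.1039) × (1 − 0.0381) × (1 − 0.1623).
= 0.8961 × 0.9619 × 0.8377 = 0.722063.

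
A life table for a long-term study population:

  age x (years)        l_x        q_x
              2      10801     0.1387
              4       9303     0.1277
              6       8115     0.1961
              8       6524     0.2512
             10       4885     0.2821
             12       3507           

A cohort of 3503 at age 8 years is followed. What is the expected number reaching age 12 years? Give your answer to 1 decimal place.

The relevant probability is 3507/6524 = 0.537554.
Expected number = 3503 × 0.537554 = 1883.1.

1883.1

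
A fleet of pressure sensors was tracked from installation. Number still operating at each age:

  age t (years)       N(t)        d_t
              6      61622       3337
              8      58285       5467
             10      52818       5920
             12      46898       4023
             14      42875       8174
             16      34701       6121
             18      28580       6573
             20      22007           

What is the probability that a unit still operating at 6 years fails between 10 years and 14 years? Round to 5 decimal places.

This is the probability of reaching 10 but not 14, conditional on being operational at 6: (N(10) − N(14)) / N(6).
= (52818 − 42875) / 61622 = 9943 / 61622 = 0.161355.

0.16135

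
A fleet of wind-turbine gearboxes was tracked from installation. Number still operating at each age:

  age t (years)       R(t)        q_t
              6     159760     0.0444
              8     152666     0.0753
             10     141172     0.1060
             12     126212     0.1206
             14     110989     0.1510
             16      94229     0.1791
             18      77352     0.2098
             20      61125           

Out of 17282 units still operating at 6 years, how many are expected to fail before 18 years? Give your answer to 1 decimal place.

The relevant probability is 1 − 77352/159760 = 0.515824.
Expected number = 17282 × 0.515824 = 8914.5.

8914.5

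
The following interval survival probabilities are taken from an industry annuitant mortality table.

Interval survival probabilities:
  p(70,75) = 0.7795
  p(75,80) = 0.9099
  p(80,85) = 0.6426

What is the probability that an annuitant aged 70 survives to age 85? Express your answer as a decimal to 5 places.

0.45578

The overall survival probability is 0.7795 × 0.9099 × 0.6426.
= 0.455775.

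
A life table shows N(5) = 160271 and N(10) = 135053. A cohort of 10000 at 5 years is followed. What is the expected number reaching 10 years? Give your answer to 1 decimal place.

8426.5

The relevant probability is 135053/160271 = 0.842654.
Expected number = 10000 × 0.842654 = 8426.5.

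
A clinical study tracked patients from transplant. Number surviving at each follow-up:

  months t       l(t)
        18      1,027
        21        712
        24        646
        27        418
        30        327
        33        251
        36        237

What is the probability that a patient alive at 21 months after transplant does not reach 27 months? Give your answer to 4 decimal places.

P(die before 27 | alive at 21) = 1 − l(27)/l(21) = 1 − 418/712 = (294)/712 = 0.412921.

0.4129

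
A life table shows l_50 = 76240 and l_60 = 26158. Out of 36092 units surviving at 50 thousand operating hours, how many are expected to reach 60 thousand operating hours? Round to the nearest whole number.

12383

The relevant probability is 26158/76240 = 0.343101.
Expected number = 36092 × 0.343101 = 12383.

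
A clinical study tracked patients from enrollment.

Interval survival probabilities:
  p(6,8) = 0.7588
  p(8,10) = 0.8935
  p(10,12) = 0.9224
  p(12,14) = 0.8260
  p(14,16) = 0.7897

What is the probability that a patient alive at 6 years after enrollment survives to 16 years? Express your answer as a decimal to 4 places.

0.4079

P(survive 6→16) = 0.7588 × 0.8935 × 0.9224 × 0.8260 × 0.7897.
= 0.407928.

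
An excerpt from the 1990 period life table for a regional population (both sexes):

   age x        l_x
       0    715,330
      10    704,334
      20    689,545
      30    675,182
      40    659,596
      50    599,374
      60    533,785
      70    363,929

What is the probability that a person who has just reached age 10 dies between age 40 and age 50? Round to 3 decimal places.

This is the probability of reaching 40 but not 50, conditional on being alive at 10: (l_40 − l_50) / l_10.
= (659,596 − 599,374) / 704,334 = 60,222 / 704,334 = 0.085502.

0.086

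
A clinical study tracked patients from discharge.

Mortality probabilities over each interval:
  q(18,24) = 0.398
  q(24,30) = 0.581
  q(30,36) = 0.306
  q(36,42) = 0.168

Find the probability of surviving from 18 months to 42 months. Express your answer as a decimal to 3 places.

0.146

Survival from 18 to 42 is the product of surviving each interval: (1 − 0.398) × (1 − 0.581) × (1 − 0.306) × (1 − 0.168).
= 0.602 × 0.419 × 0.694 × 0.832 = 0.145644.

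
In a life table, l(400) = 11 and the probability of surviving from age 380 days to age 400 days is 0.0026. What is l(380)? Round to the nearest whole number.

4231

l(380) = l(400) / p = 11 / 0.0026 = 4231.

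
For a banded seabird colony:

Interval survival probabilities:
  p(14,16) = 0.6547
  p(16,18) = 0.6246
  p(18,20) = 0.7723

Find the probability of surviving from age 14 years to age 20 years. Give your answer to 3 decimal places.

P(survive 14→20) = 0.6547 × 0.6246 × 0.7723.
= 0.315813.

0.316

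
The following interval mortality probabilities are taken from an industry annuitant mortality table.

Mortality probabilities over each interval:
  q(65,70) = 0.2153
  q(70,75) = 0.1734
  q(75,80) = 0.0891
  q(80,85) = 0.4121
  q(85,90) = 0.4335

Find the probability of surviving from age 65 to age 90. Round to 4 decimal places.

Chaining the interval survival probabilities: (1 − 0.2153) × (1 − 0.1734) × (1 − 0.0891) × (1 − 0.4121) × (1 − 0.4335).
= 0.7847 × 0.8266 × 0.9109 × 0.5879 × 0.5665 = 0.196776.

0.1968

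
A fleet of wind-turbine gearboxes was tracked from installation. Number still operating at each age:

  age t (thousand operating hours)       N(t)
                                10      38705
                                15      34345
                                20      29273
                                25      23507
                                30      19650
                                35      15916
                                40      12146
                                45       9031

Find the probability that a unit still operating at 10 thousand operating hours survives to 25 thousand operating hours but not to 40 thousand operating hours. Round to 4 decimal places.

0.2935

This is the probability of reaching 25 but not 40, conditional on being operational at 10: (N(25) − N(40)) / N(10).
= (23507 − 12146) / 38705 = 11361 / 38705 = 0.293528.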